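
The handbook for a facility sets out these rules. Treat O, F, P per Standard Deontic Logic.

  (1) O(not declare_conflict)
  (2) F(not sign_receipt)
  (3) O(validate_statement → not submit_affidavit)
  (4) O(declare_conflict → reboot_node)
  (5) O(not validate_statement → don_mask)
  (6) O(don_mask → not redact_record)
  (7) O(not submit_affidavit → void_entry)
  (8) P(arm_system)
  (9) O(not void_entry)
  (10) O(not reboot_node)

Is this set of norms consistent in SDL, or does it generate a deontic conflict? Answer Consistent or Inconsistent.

Consistent

Premise 4 is O(declare_conflict → reboot_node), but O(declare_conflict) is not derivable from the premises, so it does not yield O(reboot_node).
So O(reboot_node) is not derivable, and the apparent clash with O(not reboot_node) does not arise.
A world satisfying every obligation exists (e.g. arm_system=false, declare_conflict=false, don_mask=true, reboot_node=false, redact_record=false, sign_receipt=true, submit_affidavit=true, validate_statement=false, void_entry=false); no atom is both obligatory and forbidden, so the set is consistent.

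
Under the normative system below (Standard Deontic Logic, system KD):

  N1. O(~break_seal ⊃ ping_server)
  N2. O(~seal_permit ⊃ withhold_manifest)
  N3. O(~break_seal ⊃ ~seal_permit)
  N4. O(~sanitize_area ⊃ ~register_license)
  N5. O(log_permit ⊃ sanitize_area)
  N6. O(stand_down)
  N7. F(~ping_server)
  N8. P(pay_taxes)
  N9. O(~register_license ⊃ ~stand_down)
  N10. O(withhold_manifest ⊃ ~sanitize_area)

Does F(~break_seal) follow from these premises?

Yes

Premise 6 gives O(stand_down).
Premise 9 is O(~register_license ⊃ ~stand_down); contrapositively O(stand_down ⊃ register_license). Since O(stand_down) holds, K gives O(register_license).
The contrapositive of premise 4 (O(~sanitize_area ⊃ ~register_license)) is O(register_license ⊃ sanitize_area), and O(register_license) is already established, so O(sanitize_area).
Premise 10, O(withhold_manifest ⊃ ~sanitize_area), contraposes to O(sanitize_area ⊃ ~withhold_manifest); with O(sanitize_area) we get O(~withhold_manifest).
Premise 2 is O(~seal_permit ⊃ withhold_manifest); contrapositively O(~withhold_manifest ⊃ seal_permit). Since O(~withhold_manifest) holds, K gives O(seal_permit).
The contrapositive of premise 3 (O(~break_seal ⊃ ~seal_permit)) is O(seal_permit ⊃ break_seal), and O(seal_permit) is already established, so O(break_seal).
Premises 1, 5, 7, 8 do not contribute to this derivation.
So O(break_seal) holds, i.e. F(~break_seal). The claim follows.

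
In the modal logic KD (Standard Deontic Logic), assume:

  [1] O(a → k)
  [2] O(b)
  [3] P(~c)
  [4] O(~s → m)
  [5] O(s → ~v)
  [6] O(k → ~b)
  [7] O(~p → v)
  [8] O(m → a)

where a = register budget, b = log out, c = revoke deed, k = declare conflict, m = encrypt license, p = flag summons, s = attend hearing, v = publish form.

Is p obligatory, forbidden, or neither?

Premise 2 states O(b) outright.
Premise 6, O(k → ~b), contraposes to O(b → ~k); with O(b) we get O(~k).
Premise 1, O(a → k), contraposes to O(~k → ~a); with O(~k) we get O(~a).
The contrapositive of premise 8 (O(m → a)) is O(~a → ~m), and O(~a) is already established, so O(~m).
Premise 4, O(~s → m), contraposes to O(~m → s); with O(~m) we get O(s).
Applying K to premise 5 (O(s → ~v)) and O(s) yields O(~v).
Premise 7, O(~p → v), contraposes to O(~v → p); with O(~v) we get O(p).
Premise 3 does not contribute to this derivation.
Hence p is obligatory.

Obligatory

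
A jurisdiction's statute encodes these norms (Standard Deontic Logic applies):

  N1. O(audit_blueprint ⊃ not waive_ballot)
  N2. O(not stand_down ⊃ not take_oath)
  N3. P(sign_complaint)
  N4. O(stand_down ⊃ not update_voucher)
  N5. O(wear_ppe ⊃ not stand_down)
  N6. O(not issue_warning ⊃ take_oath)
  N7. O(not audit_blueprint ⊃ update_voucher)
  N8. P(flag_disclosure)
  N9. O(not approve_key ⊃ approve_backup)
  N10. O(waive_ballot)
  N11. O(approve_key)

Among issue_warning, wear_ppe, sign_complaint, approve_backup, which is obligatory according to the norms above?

From premise 10 we have O(waive_ballot).
Premise 1 is O(audit_blueprint ⊃ not waive_ballot); contrapositively O(waive_ballot ⊃ not audit_blueprint). Since O(waive_ballot) holds, K gives O(not audit_blueprint).
Premise 7 is O(not audit_blueprint ⊃ update_voucher); since O(not audit_blueprint), deontic closure gives O(update_voucher).
Premise 4, O(stand_down ⊃ not update_voucher), contraposes to O(update_voucher ⊃ not stand_down); with O(update_voucher) we get O(not stand_down).
From O(not stand_down) and premise 2, O(not stand_down ⊃ not take_oath), we obtain O(not take_oath).
Premise 6 is O(not issue_warning ⊃ take_oath); contrapositively O(not take_oath ⊃ issue_warning). Since O(not take_oath) holds, K gives O(issue_warning).
So O(issue_warning) holds — issue_warning is obligatory. None of the other listed options is made obligatory by any chain of premises.

issue_warning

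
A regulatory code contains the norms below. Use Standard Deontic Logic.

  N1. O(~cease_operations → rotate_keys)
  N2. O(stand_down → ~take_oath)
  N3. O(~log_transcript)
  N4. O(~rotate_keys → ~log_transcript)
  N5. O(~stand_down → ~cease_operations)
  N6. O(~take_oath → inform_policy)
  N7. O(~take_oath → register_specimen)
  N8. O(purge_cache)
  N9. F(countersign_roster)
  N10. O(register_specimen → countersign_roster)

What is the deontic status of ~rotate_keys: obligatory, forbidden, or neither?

Premise 9 is F(countersign_roster), i.e. O(~countersign_roster).
Premise 10 is O(register_specimen → countersign_roster); contrapositively O(~countersign_roster → ~register_specimen). Since O(~countersign_roster) holds, K gives O(~register_specimen).
Premise 7 is O(~take_oath → register_specimen); contrapositively O(~register_specimen → take_oath). Since O(~register_specimen) holds, K gives O(take_oath).
The contrapositive of premise 2 (O(stand_down → ~take_oath)) is O(take_oath → ~stand_down), and O(take_oath) is already established, so O(~stand_down).
From O(~stand_down) and premise 5, O(~stand_down → ~cease_operations), we obtain O(~cease_operations).
Premise 1 is O(~cease_operations → rotate_keys); since O(~cease_operations), deontic closure gives O(rotate_keys).
Premises 3, 4, 6, 8 do not contribute to this derivation.
Thus O(rotate_keys), which is F(~rotate_keys): ~rotate_keys is forbidden.

Forbidden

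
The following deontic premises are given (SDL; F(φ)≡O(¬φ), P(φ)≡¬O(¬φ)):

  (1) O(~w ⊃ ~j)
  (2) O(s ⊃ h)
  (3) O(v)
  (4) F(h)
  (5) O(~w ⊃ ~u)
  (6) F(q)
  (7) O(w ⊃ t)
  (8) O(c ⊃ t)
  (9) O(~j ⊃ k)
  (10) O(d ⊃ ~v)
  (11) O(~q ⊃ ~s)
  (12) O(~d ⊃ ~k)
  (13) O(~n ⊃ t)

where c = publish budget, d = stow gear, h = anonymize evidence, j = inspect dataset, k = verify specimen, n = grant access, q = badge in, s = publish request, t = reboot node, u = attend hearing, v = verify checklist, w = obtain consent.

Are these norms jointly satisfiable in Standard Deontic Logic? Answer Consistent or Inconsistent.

Consistent

Premise 2 is O(s ⊃ h), but O(s) is not derivable from the premises, so it does not yield O(h).
So O(h) is not derivable, and the apparent clash with O(~h) does not arise.
A world satisfying every obligation exists (e.g. c=false, d=false, h=false, j=true, k=false, n=false, q=false, s=false, t=true, u=false, v=true, w=true); no atom is both obligatory and forbidden, so the set is consistent.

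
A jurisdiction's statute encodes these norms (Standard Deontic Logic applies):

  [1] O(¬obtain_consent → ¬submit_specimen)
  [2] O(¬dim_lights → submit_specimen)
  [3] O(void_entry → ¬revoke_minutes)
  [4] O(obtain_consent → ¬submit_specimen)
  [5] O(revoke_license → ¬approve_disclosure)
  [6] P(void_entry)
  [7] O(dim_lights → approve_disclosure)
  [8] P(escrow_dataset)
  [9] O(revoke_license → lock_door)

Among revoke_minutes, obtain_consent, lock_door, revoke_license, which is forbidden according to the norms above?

revoke_license

Premises 1 and 4 are O(¬obtain_consent → ¬submit_specimen) and O(obtain_consent → ¬submit_specimen); every ideal world satisfies ¬obtain_consent or obtain_consent, so in either case ¬submit_specimen holds — hence O(¬submit_specimen).
Premise 2, O(¬dim_lights → submit_specimen), contraposes to O(¬submit_specimen → dim_lights); with O(¬submit_specimen) we get O(dim_lights).
Premise 7 is O(dim_lights → approve_disclosure); since O(dim_lights), deontic closure gives O(approve_disclosure).
The contrapositive of premise 5 (O(revoke_license → ¬approve_disclosure)) is O(approve_disclosure → ¬revoke_license), and O(approve_disclosure) is already established, so O(¬revoke_license).
So O(¬revoke_license) holds, i.e. revoke_license is forbidden. None of the other listed options is forbidden under the premises.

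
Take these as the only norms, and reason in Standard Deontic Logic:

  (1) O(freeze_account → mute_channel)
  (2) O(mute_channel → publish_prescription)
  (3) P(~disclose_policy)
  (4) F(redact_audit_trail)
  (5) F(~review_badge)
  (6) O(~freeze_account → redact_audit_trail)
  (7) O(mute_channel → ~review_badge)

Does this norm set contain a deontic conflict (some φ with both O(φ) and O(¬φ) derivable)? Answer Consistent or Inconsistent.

Premise 5, F(~review_badge), is equivalent to O(review_badge).
The contrapositive of premise 7 (O(mute_channel → ~review_badge)) is O(review_badge → ~mute_channel), and O(review_badge) is already established, so O(~mute_channel).
Premise 1 is O(freeze_account → mute_channel); contrapositively O(~mute_channel → ~freeze_account). Since O(~mute_channel) holds, K gives O(~freeze_account).
From O(~freeze_account) and premise 6, O(~freeze_account → redact_audit_trail), we obtain O(redact_audit_trail).
However, F(redact_audit_trail) at premise 4 amounts to O(~redact_audit_trail).
We now have both O(redact_audit_trail) and O(~redact_audit_trail) — redact_audit_trail is simultaneously obligatory and forbidden, violating the D-axiom.

Inconsistent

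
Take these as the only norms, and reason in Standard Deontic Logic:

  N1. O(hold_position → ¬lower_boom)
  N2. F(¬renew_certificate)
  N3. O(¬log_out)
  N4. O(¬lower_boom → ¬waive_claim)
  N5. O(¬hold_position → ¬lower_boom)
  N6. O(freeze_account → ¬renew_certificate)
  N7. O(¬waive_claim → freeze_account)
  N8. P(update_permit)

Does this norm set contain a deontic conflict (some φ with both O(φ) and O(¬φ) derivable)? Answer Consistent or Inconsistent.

Inconsistent

Premises 5 and 1 are O(¬hold_position → ¬lower_boom) and O(hold_position → ¬lower_boom); every ideal world satisfies ¬hold_position or hold_position, so in either case ¬lower_boom holds — hence O(¬lower_boom).
From O(¬lower_boom) and premise 4, O(¬lower_boom → ¬waive_claim), we obtain O(¬waive_claim).
Applying K to premise 7 (O(¬waive_claim → freeze_account)) and O(¬waive_claim) yields O(freeze_account).
With premise 6, O(freeze_account → ¬renew_certificate), the K-axiom yields O(¬renew_certificate).
But premise 2, F(¬renew_certificate), means O(renew_certificate).
We now have both O(¬renew_certificate) and O(renew_certificate) — renew_certificate is simultaneously obligatory and forbidden, violating the D-axiom.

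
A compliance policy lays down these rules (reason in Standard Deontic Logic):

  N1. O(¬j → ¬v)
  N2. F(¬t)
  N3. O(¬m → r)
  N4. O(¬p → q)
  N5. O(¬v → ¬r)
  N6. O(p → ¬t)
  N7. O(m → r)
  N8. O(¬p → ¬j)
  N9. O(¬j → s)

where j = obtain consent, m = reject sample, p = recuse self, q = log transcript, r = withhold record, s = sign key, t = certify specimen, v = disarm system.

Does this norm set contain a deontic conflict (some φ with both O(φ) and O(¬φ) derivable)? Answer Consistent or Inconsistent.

Inconsistent

Premises 7 and 3 are O(m → r) and O(¬m → r); every ideal world satisfies m or ¬m, so in either case r holds — hence O(r).
The contrapositive of premise 5 (O(¬v → ¬r)) is O(r → v), and O(r) is already established, so O(v).
Premise 1, O(¬j → ¬v), contraposes to O(v → j); with O(v) we get O(j).
Premise 8, O(¬p → ¬j), contraposes to O(j → p); with O(j) we get O(p).
With premise 6, O(p → ¬t), the K-axiom yields O(¬t).
Yet premise 2 is F(¬t), i.e. O(t).
We now have both O(¬t) and O(t) — t is simultaneously obligatory and forbidden, violating the D-axiom.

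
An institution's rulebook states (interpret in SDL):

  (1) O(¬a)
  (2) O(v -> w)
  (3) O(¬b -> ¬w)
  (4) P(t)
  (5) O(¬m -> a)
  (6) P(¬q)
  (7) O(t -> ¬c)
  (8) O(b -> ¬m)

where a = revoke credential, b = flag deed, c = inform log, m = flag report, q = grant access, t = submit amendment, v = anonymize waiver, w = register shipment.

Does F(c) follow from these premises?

Premise 7 is O(t -> ¬c), but O(t) is not derivable from the premises (the permission P(t) asserts only ¬O(¬t), not O(t)), so it does not yield O(¬c).
No other premise forces O(¬c). An ideal world satisfying every premise can still have c true, so F(c) is not derivable.

No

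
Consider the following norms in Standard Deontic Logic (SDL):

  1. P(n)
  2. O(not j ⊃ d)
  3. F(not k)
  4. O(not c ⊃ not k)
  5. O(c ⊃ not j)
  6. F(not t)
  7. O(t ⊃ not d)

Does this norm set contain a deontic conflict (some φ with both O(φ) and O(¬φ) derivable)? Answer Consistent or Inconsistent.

Inconsistent

F(not t) at premise 6 means O(t).
Premise 7 is O(t ⊃ not d); since O(t), deontic closure gives O(not d).
The contrapositive of premise 2 (O(not j ⊃ d)) is O(not d ⊃ j), and O(not d) is already established, so O(j).
Premise 5 is O(c ⊃ not j); contrapositively O(j ⊃ not c). Since O(j) holds, K gives O(not c).
Premise 4 is O(not c ⊃ not k); since O(not c), deontic closure gives O(not k).
However, F(not k) at premise 3 amounts to O(k).
We now have both O(not k) and O(k) — k is simultaneously obligatory and forbidden, violating the D-axiom.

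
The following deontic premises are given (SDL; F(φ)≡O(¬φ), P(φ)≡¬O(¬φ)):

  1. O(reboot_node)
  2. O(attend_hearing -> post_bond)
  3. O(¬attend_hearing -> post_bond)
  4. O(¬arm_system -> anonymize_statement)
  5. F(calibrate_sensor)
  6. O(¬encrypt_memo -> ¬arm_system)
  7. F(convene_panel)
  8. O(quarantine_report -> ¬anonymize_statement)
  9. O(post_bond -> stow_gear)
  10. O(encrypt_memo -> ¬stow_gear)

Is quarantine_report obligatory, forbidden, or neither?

Forbidden

Premises 2 and 3 are O(attend_hearing -> post_bond) and O(¬attend_hearing -> post_bond); every ideal world satisfies attend_hearing or ¬attend_hearing, so in either case post_bond holds — hence O(post_bond).
With premise 9, O(post_bond -> stow_gear), the K-axiom yields O(stow_gear).
Premise 10, O(encrypt_memo -> ¬stow_gear), contraposes to O(stow_gear -> ¬encrypt_memo); with O(stow_gear) we get O(¬encrypt_memo).
Premise 6 is O(¬encrypt_memo -> ¬arm_system); since O(¬encrypt_memo), deontic closure gives O(¬arm_system).
Premise 4 is O(¬arm_system -> anonymize_statement); since O(¬arm_system), deontic closure gives O(anonymize_statement).
The contrapositive of premise 8 (O(quarantine_report -> ¬anonymize_statement)) is O(anonymize_statement -> ¬quarantine_report), and O(anonymize_statement) is already established, so O(¬quarantine_report).
Premises 1, 5, 7 do not contribute to this derivation.
Thus O(¬quarantine_report), which is F(quarantine_report): quarantine_report is forbidden.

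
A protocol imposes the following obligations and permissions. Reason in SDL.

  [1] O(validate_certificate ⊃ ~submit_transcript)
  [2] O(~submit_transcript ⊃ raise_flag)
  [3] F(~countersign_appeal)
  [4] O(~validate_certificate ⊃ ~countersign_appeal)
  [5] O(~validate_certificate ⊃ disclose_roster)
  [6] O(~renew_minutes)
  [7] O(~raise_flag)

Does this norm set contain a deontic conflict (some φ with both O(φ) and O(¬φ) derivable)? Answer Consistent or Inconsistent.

Inconsistent

F(~countersign_appeal) at premise 3 means O(countersign_appeal).
Premise 4, O(~validate_certificate ⊃ ~countersign_appeal), contraposes to O(countersign_appeal ⊃ validate_certificate); with O(countersign_appeal) we get O(validate_certificate).
From O(validate_certificate) and premise 1, O(validate_certificate ⊃ ~submit_transcript), we obtain O(~submit_transcript).
With premise 2, O(~submit_transcript ⊃ raise_flag), the K-axiom yields O(raise_flag).
Yet premise 7 states O(~raise_flag).
We now have both O(raise_flag) and O(~raise_flag) — raise_flag is simultaneously obligatory and forbidden, violating the D-axiom.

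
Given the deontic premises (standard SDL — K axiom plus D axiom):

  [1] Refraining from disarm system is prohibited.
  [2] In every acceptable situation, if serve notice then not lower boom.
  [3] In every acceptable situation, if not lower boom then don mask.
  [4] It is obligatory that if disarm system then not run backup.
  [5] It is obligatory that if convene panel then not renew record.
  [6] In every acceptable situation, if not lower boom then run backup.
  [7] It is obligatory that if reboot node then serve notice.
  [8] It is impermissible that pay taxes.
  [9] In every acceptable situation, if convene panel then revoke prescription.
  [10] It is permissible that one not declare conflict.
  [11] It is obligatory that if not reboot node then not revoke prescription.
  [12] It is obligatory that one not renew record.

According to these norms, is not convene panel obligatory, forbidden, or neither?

Obligatory

Premise 1, F(¬disarm_system), is equivalent to O(disarm_system).
With premise 4, O(disarm_system → ¬run_backup), the K-axiom yields O(¬run_backup).
Premise 6 is O(¬lower_boom → run_backup); contrapositively O(¬run_backup → lower_boom). Since O(¬run_backup) holds, K gives O(lower_boom).
Premise 2 is O(serve_notice → ¬lower_boom); contrapositively O(lower_boom → ¬serve_notice). Since O(lower_boom) holds, K gives O(¬serve_notice).
Premise 7, O(reboot_node → serve_notice), contraposes to O(¬serve_notice → ¬reboot_node); with O(¬serve_notice) we get O(¬reboot_node).
From O(¬reboot_node) and premise 11, O(¬reboot_node → ¬revoke_prescription), we obtain O(¬revoke_prescription).
The contrapositive of premise 9 (O(convene_panel → revoke_prescription)) is O(¬revoke_prescription → ¬convene_panel), and O(¬revoke_prescription) is already established, so O(¬convene_panel).
Premises 3, 5, 8, 10, 12 do not contribute to this derivation.
Hence ¬convene_panel is obligatory.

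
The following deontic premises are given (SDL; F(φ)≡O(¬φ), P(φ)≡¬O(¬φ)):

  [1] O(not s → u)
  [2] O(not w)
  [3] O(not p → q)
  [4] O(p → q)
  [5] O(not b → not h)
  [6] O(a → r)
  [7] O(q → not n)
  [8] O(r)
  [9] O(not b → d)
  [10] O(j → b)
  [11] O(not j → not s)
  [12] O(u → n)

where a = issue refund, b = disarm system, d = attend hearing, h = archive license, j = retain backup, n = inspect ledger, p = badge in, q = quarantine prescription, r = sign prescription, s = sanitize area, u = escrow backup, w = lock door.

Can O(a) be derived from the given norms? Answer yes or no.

No

Premise 6 is O(a → r); even if O(r) held, inferring O(a) would be affirming the consequent — invalid.
No other premise forces O(a). An ideal world satisfying every premise can still have a false, so O(a) is not derivable.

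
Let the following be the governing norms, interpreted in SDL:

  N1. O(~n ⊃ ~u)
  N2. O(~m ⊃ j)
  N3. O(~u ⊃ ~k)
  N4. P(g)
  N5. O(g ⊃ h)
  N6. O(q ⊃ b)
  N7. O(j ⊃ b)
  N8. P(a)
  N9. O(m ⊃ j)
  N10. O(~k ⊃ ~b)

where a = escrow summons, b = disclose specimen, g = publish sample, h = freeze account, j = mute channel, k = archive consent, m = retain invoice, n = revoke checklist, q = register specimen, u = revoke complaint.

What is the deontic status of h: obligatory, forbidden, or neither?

Premise 5 is O(g ⊃ h), but O(g) is not derivable from the premises (the permission P(g) asserts only ~O(~g), not O(g)), so it does not yield O(h).
No premise or chain of K-axiom applications forces O(h), and none forces O(~h). So h is neither obligatory nor forbidden under these norms.

Neither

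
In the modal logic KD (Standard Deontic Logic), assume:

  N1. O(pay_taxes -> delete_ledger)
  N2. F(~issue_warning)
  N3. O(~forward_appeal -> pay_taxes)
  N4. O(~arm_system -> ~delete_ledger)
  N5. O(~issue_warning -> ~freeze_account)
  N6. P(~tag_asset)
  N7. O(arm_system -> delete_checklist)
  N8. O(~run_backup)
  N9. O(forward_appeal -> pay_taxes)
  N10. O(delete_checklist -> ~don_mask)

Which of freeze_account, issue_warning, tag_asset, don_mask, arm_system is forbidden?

don_mask

Premises 3 and 9 cover both cases: O(~forward_appeal -> pay_taxes) and O(forward_appeal -> pay_taxes). Since ~forward_appeal ∨ forward_appeal is a tautology, O(pay_taxes) follows.
From O(pay_taxes) and premise 1, O(pay_taxes -> delete_ledger), we obtain O(delete_ledger).
Premise 4 is O(~arm_system -> ~delete_ledger); contrapositively O(delete_ledger -> arm_system). Since O(delete_ledger) holds, K gives O(arm_system).
With premise 7, O(arm_system -> delete_checklist), the K-axiom yields O(delete_checklist).
From O(delete_checklist) and premise 10, O(delete_checklist -> ~don_mask), we obtain O(~don_mask).
So O(~don_mask) holds, i.e. don_mask is forbidden. None of the other listed options is forbidden under the premises.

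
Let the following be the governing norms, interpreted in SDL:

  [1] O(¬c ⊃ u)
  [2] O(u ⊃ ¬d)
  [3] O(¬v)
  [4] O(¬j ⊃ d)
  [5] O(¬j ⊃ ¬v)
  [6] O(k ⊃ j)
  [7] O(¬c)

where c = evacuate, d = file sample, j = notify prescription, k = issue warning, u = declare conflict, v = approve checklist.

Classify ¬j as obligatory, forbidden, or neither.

Forbidden

Premise 7 states O(¬c) outright.
Premise 1 is O(¬c ⊃ u); since O(¬c), deontic closure gives O(u).
With premise 2, O(u ⊃ ¬d), the K-axiom yields O(¬d).
Premise 4, O(¬j ⊃ d), contraposes to O(¬d ⊃ j); with O(¬d) we get O(j).
Premises 3, 5, 6 do not contribute to this derivation.
Thus O(j), which is F(¬j): ¬j is forbidden.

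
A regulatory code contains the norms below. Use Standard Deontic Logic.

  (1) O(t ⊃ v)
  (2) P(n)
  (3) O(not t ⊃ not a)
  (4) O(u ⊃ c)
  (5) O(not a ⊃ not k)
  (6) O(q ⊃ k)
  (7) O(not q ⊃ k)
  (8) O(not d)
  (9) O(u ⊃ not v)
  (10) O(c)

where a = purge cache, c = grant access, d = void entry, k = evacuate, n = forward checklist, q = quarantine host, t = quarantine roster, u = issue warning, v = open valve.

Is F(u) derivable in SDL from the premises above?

Premises 6 and 7 are O(q ⊃ k) and O(not q ⊃ k); every ideal world satisfies q or not q, so in either case k holds — hence O(k).
The contrapositive of premise 5 (O(not a ⊃ not k)) is O(k ⊃ a), and O(k) is already established, so O(a).
The contrapositive of premise 3 (O(not t ⊃ not a)) is O(a ⊃ t), and O(a) is already established, so O(t).
From O(t) and premise 1, O(t ⊃ v), we obtain O(v).
Premise 9, O(u ⊃ not v), contraposes to O(v ⊃ not u); with O(v) we get O(not u).
Premises 2, 4, 8, 10 do not contribute to this derivation.
So O(not u) holds, i.e. F(u). The claim follows.

Yes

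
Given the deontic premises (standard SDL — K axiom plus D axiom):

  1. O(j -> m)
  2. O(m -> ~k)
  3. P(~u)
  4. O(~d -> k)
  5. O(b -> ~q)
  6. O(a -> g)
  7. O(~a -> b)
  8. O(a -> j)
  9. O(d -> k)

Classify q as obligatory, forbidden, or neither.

Forbidden

Premises 9 and 4 are O(d -> k) and O(~d -> k); every ideal world satisfies d or ~d, so in either case k holds — hence O(k).
Premise 2 is O(m -> ~k); contrapositively O(k -> ~m). Since O(k) holds, K gives O(~m).
Premise 1, O(j -> m), contraposes to O(~m -> ~j); with O(~m) we get O(~j).
The contrapositive of premise 8 (O(a -> j)) is O(~j -> ~a), and O(~j) is already established, so O(~a).
Premise 7 is O(~a -> b); since O(~a), deontic closure gives O(b).
From O(b) and premise 5, O(b -> ~q), we obtain O(~q).
Premises 3, 6 do not contribute to this derivation.
Thus O(~q), which is F(q): q is forbidden.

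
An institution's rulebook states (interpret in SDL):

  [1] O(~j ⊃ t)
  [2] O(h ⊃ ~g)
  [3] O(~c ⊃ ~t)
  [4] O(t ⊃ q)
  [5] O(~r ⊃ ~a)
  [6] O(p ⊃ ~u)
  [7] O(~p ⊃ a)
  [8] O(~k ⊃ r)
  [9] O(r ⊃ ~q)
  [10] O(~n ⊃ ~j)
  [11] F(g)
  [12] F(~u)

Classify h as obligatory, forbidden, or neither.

Premise 2 is O(h ⊃ ~g); even if O(~g) held, inferring O(h) would be affirming the consequent — invalid.
No premise or chain of K-axiom applications forces O(h), and none forces O(~h). So h is neither obligatory nor forbidden under these norms.

Neither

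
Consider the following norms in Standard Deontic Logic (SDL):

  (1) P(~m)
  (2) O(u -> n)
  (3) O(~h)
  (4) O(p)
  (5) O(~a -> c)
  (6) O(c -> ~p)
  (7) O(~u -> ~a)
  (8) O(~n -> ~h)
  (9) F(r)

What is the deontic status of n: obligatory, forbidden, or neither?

Obligatory

Premise 4 states O(p) outright.
Premise 6, O(c -> ~p), contraposes to O(p -> ~c); with O(p) we get O(~c).
The contrapositive of premise 5 (O(~a -> c)) is O(~c -> a), and O(~c) is already established, so O(a).
Premise 7 is O(~u -> ~a); contrapositively O(a -> u). Since O(a) holds, K gives O(u).
Applying K to premise 2 (O(u -> n)) and O(u) yields O(n).
Premises 1, 3, 8, 9 do not contribute to this derivation.
Hence n is obligatory.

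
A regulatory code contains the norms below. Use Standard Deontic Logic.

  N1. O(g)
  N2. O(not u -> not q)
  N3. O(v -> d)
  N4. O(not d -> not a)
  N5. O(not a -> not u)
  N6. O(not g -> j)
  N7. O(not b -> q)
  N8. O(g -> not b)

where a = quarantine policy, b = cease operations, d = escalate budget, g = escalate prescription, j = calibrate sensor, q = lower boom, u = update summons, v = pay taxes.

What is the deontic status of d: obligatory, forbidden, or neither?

From premise 1 we have O(g).
Premise 8 is O(g -> not b); since O(g), deontic closure gives O(not b).
From O(not b) and premise 7, O(not b -> q), we obtain O(q).
The contrapositive of premise 2 (O(not u -> not q)) is O(q -> u), and O(q) is already established, so O(u).
The contrapositive of premise 5 (O(not a -> not u)) is O(u -> a), and O(u) is already established, so O(a).
Premise 4 is O(not d -> not a); contrapositively O(a -> d). Since O(a) holds, K gives O(d).
Premises 3, 6 do not contribute to this derivation.
Hence d is obligatory.

Obligatory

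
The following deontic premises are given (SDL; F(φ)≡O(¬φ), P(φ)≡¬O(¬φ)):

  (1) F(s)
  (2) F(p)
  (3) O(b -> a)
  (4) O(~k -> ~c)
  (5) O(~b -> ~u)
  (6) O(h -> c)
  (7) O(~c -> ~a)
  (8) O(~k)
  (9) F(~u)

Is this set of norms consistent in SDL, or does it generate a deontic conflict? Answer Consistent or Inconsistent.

Inconsistent

F(~u) at premise 9 means O(u).
Premise 5, O(~b -> ~u), contraposes to O(u -> b); with O(u) we get O(b).
From O(b) and premise 3, O(b -> a), we obtain O(a).
Premise 7, O(~c -> ~a), contraposes to O(a -> c); with O(a) we get O(c).
The contrapositive of premise 4 (O(~k -> ~c)) is O(c -> k), and O(c) is already established, so O(k).
But premise 8 directly asserts O(~k).
We now have both O(k) and O(~k) — k is simultaneously obligatory and forbidden, violating the D-axiom.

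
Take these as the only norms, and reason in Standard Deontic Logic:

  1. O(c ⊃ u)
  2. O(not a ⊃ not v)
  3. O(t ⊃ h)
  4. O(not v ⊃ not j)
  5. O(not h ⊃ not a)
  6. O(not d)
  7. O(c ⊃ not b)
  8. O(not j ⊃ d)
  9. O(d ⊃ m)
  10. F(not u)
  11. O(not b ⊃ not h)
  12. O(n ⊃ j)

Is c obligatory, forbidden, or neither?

Forbidden

Premise 6 states O(not d) outright.
The contrapositive of premise 8 (O(not j ⊃ d)) is O(not d ⊃ j), and O(not d) is already established, so O(j).
Premise 4, O(not v ⊃ not j), contraposes to O(j ⊃ v); with O(j) we get O(v).
Premise 2 is O(not a ⊃ not v); contrapositively O(v ⊃ a). Since O(v) holds, K gives O(a).
Premise 5 is O(not h ⊃ not a); contrapositively O(a ⊃ h). Since O(a) holds, K gives O(h).
Premise 11 is O(not b ⊃ not h); contrapositively O(h ⊃ b). Since O(h) holds, K gives O(b).
The contrapositive of premise 7 (O(c ⊃ not b)) is O(b ⊃ not c), and O(b) is already established, so O(not c).
Premises 1, 3, 9, 10, 12 do not contribute to this derivation.
Thus O(not c), which is F(c): c is forbidden.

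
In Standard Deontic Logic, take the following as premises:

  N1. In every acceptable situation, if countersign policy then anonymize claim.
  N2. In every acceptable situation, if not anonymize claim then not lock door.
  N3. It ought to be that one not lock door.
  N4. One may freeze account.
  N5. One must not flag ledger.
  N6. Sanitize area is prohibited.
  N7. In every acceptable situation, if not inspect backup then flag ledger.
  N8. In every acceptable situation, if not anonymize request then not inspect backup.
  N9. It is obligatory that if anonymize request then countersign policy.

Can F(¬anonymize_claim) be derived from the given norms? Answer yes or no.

Premise 5, F(flag_ledger), is equivalent to O(¬flag_ledger).
Premise 7, O(¬inspect_backup → flag_ledger), contraposes to O(¬flag_ledger → inspect_backup); with O(¬flag_ledger) we get O(inspect_backup).
The contrapositive of premise 8 (O(¬anonymize_request → ¬inspect_backup)) is O(inspect_backup → anonymize_request), and O(inspect_backup) is already established, so O(anonymize_request).
From O(anonymize_request) and premise 9, O(anonymize_request → countersign_policy), we obtain O(countersign_policy).
Applying K to premise 1 (O(countersign_policy → anonymize_claim)) and O(countersign_policy) yields O(anonymize_claim).
Premises 2, 3, 4, 6 do not contribute to this derivation.
So O(anonymize_claim) holds, i.e. F(¬anonymize_claim). The claim follows.

Yes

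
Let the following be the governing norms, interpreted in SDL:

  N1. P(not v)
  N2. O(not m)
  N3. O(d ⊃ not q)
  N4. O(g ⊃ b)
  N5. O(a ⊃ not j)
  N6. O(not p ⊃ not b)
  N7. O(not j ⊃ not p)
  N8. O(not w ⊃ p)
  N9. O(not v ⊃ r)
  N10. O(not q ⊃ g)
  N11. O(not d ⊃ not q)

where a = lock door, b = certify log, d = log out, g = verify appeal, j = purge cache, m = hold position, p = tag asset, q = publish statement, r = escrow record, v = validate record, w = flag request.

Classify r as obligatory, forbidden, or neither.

Neither

Premise 9 is O(not v ⊃ r), but O(not v) is not derivable from the premises (the permission P(not v) asserts only not O(v), not O(not v)), so it does not yield O(r).
No premise or chain of K-axiom applications forces O(r), and none forces O(not r). So r is neither obligatory nor forbidden under these norms.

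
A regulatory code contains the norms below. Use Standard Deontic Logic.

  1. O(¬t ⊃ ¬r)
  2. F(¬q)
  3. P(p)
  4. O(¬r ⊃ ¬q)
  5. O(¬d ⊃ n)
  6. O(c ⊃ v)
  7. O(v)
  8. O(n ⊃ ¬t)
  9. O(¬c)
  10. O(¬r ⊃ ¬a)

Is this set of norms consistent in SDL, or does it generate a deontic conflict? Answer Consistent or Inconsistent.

Consistent

Premise 6 is O(c ⊃ v); even if O(v) held, inferring O(c) would be affirming the consequent — invalid.
So O(c) is not derivable, and the apparent clash with O(¬c) does not arise.
A world satisfying every obligation exists (e.g. a=false, c=false, d=true, n=false, p=false, q=true, r=true, t=true, v=true); no atom is both obligatory and forbidden, so the set is consistent.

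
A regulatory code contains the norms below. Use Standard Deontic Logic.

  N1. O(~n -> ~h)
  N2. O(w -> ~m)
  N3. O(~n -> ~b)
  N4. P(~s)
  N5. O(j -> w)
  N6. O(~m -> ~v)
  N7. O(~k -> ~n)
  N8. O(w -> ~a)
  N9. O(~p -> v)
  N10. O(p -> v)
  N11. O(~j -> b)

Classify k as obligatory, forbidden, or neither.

By case analysis on p: premise 10 gives O(p -> v) and premise 9 gives O(~p -> v), so O(v) either way.
Premise 6, O(~m -> ~v), contraposes to O(v -> m); with O(v) we get O(m).
The contrapositive of premise 2 (O(w -> ~m)) is O(m -> ~w), and O(m) is already established, so O(~w).
Premise 5, O(j -> w), contraposes to O(~w -> ~j); with O(~w) we get O(~j).
Premise 11 is O(~j -> b); since O(~j), deontic closure gives O(b).
Premise 3, O(~n -> ~b), contraposes to O(b -> n); with O(b) we get O(n).
Premise 7 is O(~k -> ~n); contrapositively O(n -> k). Since O(n) holds, K gives O(k).
Premises 1, 4, 8 do not contribute to this derivation.
Hence k is obligatory.

Obligatory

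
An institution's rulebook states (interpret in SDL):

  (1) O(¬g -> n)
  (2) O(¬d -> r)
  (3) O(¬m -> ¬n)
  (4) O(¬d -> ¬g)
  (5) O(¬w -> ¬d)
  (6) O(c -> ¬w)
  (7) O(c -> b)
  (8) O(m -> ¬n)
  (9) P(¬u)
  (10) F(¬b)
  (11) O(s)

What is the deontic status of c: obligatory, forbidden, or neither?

Premises 8 and 3 cover both cases: O(m -> ¬n) and O(¬m -> ¬n). Since m ∨ ¬m is a tautology, O(¬n) follows.
The contrapositive of premise 1 (O(¬g -> n)) is O(¬n -> g), and O(¬n) is already established, so O(g).
Premise 4 is O(¬d -> ¬g); contrapositively O(g -> d). Since O(g) holds, K gives O(d).
Premise 5, O(¬w -> ¬d), contraposes to O(d -> w); with O(d) we get O(w).
The contrapositive of premise 6 (O(c -> ¬w)) is O(w -> ¬c), and O(w) is already established, so O(¬c).
Premises 2, 7, 9, 10, 11 do not contribute to this derivation.
Thus O(¬c), which is F(c): c is forbidden.

Forbidden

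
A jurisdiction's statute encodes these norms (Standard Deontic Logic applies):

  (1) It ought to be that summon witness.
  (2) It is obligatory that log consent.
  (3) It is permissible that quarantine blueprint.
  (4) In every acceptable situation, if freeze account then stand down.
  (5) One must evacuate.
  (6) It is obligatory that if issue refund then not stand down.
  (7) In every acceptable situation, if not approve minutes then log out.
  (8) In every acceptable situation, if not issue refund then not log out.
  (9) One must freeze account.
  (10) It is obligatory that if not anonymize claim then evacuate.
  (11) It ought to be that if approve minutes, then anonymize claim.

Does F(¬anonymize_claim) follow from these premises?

Yes

Premise 9 gives O(freeze_account).
Premise 4 is O(freeze_account → stand_down); since O(freeze_account), deontic closure gives O(stand_down).
The contrapositive of premise 6 (O(issue_refund → ¬stand_down)) is O(stand_down → ¬issue_refund), and O(stand_down) is already established, so O(¬issue_refund).
Applying K to premise 8 (O(¬issue_refund → ¬log_out)) and O(¬issue_refund) yields O(¬log_out).
Premise 7 is O(¬approve_minutes → log_out); contrapositively O(¬log_out → approve_minutes). Since O(¬log_out) holds, K gives O(approve_minutes).
With premise 11, O(approve_minutes → anonymize_claim), the K-axiom yields O(anonymize_claim).
Premises 1, 2, 3, 5, 10 do not contribute to this derivation.
So O(anonymize_claim) holds, i.e. F(¬anonymize_claim). The claim follows.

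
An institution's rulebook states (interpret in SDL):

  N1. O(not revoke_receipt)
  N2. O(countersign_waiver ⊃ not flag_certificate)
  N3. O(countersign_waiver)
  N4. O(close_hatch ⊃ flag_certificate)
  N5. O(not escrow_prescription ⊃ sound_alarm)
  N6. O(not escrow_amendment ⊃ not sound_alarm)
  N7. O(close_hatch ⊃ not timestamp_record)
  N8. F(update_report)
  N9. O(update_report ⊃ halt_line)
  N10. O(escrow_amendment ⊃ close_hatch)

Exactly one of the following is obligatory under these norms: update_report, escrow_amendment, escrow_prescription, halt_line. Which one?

escrow_prescription

From premise 3 we have O(countersign_waiver).
With premise 2, O(countersign_waiver ⊃ not flag_certificate), the K-axiom yields O(not flag_certificate).
The contrapositive of premise 4 (O(close_hatch ⊃ flag_certificate)) is O(not flag_certificate ⊃ not close_hatch), and O(not flag_certificate) is already established, so O(not close_hatch).
Premise 10 is O(escrow_amendment ⊃ close_hatch); contrapositively O(not close_hatch ⊃ not escrow_amendment). Since O(not close_hatch) holds, K gives O(not escrow_amendment).
Premise 6 is O(not escrow_amendment ⊃ not sound_alarm); since O(not escrow_amendment), deontic closure gives O(not sound_alarm).
The contrapositive of premise 5 (O(not escrow_prescription ⊃ sound_alarm)) is O(not sound_alarm ⊃ escrow_prescription), and O(not sound_alarm) is already established, so O(escrow_prescription).
So O(escrow_prescription) holds — escrow_prescription is obligatory. None of the other listed options is made obligatory by any chain of premises.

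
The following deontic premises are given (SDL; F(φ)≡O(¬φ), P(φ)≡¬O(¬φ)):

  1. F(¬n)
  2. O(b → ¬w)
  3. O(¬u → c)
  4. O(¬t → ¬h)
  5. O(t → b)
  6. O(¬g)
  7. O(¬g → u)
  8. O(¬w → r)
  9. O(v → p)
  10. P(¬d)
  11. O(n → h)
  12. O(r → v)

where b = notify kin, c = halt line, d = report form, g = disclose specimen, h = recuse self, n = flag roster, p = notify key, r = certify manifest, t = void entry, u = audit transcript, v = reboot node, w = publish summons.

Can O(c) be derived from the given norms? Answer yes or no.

Premise 3 is O(¬u → c), but O(¬u) is not derivable from the premises, so it does not yield O(c).
No other premise forces O(c). An ideal world satisfying every premise can still have c false, so O(c) is not derivable.

No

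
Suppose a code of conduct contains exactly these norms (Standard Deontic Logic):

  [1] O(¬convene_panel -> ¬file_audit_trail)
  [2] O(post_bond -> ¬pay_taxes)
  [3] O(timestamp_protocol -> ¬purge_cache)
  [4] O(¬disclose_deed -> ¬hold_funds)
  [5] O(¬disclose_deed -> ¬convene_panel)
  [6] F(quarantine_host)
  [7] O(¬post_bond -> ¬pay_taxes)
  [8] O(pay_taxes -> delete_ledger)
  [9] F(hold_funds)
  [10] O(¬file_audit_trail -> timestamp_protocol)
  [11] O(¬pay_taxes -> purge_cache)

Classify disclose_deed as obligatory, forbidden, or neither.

Obligatory

Premises 2 and 7 are O(post_bond -> ¬pay_taxes) and O(¬post_bond -> ¬pay_taxes); every ideal world satisfies post_bond or ¬post_bond, so in either case ¬pay_taxes holds — hence O(¬pay_taxes).
With premise 11, O(¬pay_taxes -> purge_cache), the K-axiom yields O(purge_cache).
Premise 3 is O(timestamp_protocol -> ¬purge_cache); contrapositively O(purge_cache -> ¬timestamp_protocol). Since O(purge_cache) holds, K gives O(¬timestamp_protocol).
Premise 10 is O(¬file_audit_trail -> timestamp_protocol); contrapositively O(¬timestamp_protocol -> file_audit_trail). Since O(¬timestamp_protocol) holds, K gives O(file_audit_trail).
The contrapositive of premise 1 (O(¬convene_panel -> ¬file_audit_trail)) is O(file_audit_trail -> convene_panel), and O(file_audit_trail) is already established, so O(convene_panel).
Premise 5 is O(¬disclose_deed -> ¬convene_panel); contrapositively O(convene_panel -> disclose_deed). Since O(convene_panel) holds, K gives O(disclose_deed).
Premises 4, 6, 8, 9 do not contribute to this derivation.
Hence disclose_deed is obligatory.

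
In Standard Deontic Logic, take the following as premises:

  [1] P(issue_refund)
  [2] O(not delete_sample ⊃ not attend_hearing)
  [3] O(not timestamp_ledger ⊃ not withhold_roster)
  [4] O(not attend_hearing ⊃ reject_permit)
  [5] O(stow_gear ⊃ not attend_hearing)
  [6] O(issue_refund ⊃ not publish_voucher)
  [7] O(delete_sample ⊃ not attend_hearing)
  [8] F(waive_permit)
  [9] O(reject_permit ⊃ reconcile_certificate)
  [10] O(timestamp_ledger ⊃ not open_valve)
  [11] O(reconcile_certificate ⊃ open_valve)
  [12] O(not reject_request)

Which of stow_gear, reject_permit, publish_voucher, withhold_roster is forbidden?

Premises 2 and 7 are O(not delete_sample ⊃ not attend_hearing) and O(delete_sample ⊃ not attend_hearing); every ideal world satisfies not delete_sample or delete_sample, so in either case not attend_hearing holds — hence O(not attend_hearing).
Applying K to premise 4 (O(not attend_hearing ⊃ reject_permit)) and O(not attend_hearing) yields O(reject_permit).
From O(reject_permit) and premise 9, O(reject_permit ⊃ reconcile_certificate), we obtain O(reconcile_certificate).
Applying K to premise 11 (O(reconcile_certificate ⊃ open_valve)) and O(reconcile_certificate) yields O(open_valve).
Premise 10 is O(timestamp_ledger ⊃ not open_valve); contrapositively O(open_valve ⊃ not timestamp_ledger). Since O(open_valve) holds, K gives O(not timestamp_ledger).
Premise 3 is O(not timestamp_ledger ⊃ not withhold_roster); since O(not timestamp_ledger), deontic closure gives O(not withhold_roster).
So O(not withhold_roster) holds, i.e. withhold_roster is forbidden. None of the other listed options is forbidden under the premises.

withhold_roster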